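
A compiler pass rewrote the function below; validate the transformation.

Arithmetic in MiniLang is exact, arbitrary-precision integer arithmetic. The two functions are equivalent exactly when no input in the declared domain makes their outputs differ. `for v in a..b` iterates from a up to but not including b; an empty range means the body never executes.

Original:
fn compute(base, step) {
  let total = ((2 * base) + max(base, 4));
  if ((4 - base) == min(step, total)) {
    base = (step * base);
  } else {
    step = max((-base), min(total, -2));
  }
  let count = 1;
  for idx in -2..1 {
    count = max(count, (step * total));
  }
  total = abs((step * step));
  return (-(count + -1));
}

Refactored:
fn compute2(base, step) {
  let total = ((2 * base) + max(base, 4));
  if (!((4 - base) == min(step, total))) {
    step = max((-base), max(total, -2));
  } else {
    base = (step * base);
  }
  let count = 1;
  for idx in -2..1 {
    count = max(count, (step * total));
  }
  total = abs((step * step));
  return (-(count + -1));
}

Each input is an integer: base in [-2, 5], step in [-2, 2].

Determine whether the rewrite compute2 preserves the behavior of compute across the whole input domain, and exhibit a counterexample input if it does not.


Not equivalent: base=-1, step=-2 separates them (-1 vs -3).
compute: total := 2 | ((4 - base) == min(step, total)): false | step := 1 | count := 1 | iter idx=-2: | count := 2 | iter idx=-1: | count := 2 | iter idx=0: | count := 2 | total := 1 | result -1
compute2: total := 2 | (!((4 - base) == min(step, total))): true | step := 2 | count := 1 | iter idx=-2: | count := 4 | iter idx=-1: | count := 4 | iter idx=0: | count := 4 | total := 4 | result -3
verdict: not equivalent; witness: base=-1, step=-2


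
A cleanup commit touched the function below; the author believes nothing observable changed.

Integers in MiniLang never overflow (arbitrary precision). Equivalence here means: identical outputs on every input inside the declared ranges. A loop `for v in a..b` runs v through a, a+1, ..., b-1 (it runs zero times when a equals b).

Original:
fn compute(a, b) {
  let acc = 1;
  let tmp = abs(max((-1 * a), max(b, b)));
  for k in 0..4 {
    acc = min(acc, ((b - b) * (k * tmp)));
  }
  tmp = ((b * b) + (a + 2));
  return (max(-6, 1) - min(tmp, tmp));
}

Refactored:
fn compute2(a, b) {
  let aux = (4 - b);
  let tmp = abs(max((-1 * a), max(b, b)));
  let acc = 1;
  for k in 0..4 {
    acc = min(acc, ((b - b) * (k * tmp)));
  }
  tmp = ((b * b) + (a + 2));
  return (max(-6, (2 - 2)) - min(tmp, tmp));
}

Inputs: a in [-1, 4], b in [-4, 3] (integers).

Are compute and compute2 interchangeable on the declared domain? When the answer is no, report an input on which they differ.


There is a counterexample at a=-1, b=-4: -16 on one side, -17 on the other.
compute: acc = 1; tmp = 1; [k=0]; acc = 0; [k=1]; acc = 0; [k=2]; acc = 0; [k=3]; acc = 0; tmp = 17; return -16
compute2: aux = 8; tmp = 1; acc = 1; [k=0]; acc = 0; [k=1]; acc = 0; [k=2]; acc = 0; [k=3]; acc = 0; tmp = 17; return -17
verdict: not equivalent; witness: a=-1, b=-4


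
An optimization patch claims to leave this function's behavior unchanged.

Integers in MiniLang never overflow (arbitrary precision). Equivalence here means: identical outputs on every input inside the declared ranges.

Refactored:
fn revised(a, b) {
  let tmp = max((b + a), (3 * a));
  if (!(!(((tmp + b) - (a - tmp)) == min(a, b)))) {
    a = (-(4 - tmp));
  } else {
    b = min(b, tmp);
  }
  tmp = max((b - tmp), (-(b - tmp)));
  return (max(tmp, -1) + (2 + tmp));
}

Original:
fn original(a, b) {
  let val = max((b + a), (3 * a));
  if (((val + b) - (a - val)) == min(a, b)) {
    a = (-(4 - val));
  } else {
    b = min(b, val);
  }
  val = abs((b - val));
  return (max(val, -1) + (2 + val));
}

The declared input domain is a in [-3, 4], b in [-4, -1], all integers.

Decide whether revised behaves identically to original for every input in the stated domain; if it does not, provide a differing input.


Although arithmetic usage differs; and min/max/abs usage differs; and local variable names differ; and boolean connective usage differs, 32/32 inputs agree.
verdict: equivalent


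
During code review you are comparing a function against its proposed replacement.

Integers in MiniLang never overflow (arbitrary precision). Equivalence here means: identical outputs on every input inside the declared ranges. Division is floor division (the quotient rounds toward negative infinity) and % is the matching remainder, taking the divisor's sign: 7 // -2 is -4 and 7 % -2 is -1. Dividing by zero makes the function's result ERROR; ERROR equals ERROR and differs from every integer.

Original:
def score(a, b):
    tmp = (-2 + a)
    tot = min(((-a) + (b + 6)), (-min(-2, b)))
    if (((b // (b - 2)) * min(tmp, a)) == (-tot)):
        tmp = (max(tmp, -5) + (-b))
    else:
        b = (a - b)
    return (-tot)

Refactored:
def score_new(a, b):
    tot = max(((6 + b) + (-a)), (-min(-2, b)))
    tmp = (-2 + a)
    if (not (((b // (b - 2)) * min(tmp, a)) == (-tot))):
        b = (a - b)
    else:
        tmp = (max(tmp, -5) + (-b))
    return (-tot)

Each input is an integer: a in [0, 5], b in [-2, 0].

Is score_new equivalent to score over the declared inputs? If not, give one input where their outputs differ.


Evaluate both at a=0, b=-2.
score: tmp=-2, then tot=2, then (((b // (b - 2)) * min(tmp, a)) == (-tot)) is false, then b=2, then returns -2
score_new: tot=4, then tmp=-2, then (not (((b // (b - 2)) * min(tmp, a)) == (-tot))) is true, then b=2, then returns -4
-2 against -4: the behavior changed.
verdict: not equivalent; witness: a=0, b=-2


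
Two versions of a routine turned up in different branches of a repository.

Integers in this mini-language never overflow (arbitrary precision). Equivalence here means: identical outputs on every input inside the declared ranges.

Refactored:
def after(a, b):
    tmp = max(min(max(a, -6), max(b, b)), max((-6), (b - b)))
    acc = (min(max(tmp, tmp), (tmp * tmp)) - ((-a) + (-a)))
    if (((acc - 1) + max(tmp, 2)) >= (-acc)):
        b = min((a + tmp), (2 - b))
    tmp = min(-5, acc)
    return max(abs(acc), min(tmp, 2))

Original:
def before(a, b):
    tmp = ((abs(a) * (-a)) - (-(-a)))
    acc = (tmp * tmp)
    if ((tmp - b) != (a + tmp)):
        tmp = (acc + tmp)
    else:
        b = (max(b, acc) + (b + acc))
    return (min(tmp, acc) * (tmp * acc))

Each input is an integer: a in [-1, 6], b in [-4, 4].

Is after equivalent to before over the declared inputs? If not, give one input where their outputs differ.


Input a=-1, b=-4: 96 from before versus 2 from after.
verdict: not equivalent; witness: a=-1, b=-4


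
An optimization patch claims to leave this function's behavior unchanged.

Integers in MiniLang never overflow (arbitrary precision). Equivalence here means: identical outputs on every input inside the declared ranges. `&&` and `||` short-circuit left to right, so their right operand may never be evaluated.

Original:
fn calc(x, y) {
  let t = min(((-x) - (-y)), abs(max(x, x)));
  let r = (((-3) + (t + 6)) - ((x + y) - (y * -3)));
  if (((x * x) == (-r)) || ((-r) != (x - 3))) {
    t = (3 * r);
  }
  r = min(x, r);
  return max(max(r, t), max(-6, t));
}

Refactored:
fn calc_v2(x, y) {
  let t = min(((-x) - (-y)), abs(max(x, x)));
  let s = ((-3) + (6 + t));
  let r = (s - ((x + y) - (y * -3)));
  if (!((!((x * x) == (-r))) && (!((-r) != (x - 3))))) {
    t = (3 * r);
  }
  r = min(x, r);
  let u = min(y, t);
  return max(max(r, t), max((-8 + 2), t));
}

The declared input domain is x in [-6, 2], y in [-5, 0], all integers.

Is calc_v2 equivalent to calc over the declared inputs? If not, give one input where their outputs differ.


Equivalent — the differences include min/max/abs usage differs, constant usage differs, local variable names differ, statement counts differ, boolean connective usage differs, arithmetic usage differs, yet no declared input distinguishes the two.
Spot check at x=-3, y=-4 — calc: t = -1; r = 21; (((x * x) == (-r)) || ((-r) != (x - 3))) -> true; t = 63; r = -3; return 63. calc_v2: t = -1; s = 2; r = 21; (!((!((x * x) == (-r))) && (!((-r) != (x - 3))))) -> true; t = 63; r = -3; u = -4; return 63. Both give 63.
Every one of the 54 inputs gives matching results.
verdict: equivalent


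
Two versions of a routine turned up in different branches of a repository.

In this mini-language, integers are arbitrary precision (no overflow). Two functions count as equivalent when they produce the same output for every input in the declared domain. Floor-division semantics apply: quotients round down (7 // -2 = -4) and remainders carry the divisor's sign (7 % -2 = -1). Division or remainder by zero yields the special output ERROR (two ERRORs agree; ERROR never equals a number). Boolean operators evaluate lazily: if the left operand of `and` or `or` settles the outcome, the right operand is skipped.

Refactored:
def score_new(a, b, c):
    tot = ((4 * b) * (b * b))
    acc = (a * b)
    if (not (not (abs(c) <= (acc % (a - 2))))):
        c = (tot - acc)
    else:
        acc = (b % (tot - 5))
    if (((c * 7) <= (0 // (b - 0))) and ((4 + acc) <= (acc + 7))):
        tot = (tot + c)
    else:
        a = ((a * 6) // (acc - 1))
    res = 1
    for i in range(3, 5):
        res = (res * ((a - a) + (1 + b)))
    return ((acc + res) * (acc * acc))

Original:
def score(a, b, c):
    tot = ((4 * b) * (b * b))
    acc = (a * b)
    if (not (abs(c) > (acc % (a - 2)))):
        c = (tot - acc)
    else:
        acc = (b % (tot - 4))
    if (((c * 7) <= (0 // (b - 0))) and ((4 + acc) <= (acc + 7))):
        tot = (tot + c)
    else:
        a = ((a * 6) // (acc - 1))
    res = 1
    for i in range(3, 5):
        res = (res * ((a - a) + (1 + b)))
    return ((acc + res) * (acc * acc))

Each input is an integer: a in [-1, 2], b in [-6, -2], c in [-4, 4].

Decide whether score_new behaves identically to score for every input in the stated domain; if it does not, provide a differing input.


Equivalent. The edit looks behavioral (`4` became `5`), but over these ranges it never changes the outcome.
Every one of the 180 inputs gives matching results.
As a probe, take a=-1, b=-2, c=2: score runs tot=-32, then acc=2, then (not (abs(c) > (acc % (a - 2)))) is false, then acc=-2, then (((c * 7) <= (0 // (b - 0))) and ((4 + acc) <= (acc + 7))) is false, then a=2, then res=1, then (i=3), then res=-1, then (i=4), then res=1, then returns -4; score_new runs tot=-32, then acc=2, then (not (not (abs(c) <= (acc % (a - 2))))) is false, then acc=-2, then (((c * 7) <= (0 // (b - 0))) and ((4 + acc) <= (acc + 7))) is false, then a=2, then res=1, then (i=3), then res=-1, then (i=4), then res=1, then returns -4; both end at -4.
verdict: equivalent


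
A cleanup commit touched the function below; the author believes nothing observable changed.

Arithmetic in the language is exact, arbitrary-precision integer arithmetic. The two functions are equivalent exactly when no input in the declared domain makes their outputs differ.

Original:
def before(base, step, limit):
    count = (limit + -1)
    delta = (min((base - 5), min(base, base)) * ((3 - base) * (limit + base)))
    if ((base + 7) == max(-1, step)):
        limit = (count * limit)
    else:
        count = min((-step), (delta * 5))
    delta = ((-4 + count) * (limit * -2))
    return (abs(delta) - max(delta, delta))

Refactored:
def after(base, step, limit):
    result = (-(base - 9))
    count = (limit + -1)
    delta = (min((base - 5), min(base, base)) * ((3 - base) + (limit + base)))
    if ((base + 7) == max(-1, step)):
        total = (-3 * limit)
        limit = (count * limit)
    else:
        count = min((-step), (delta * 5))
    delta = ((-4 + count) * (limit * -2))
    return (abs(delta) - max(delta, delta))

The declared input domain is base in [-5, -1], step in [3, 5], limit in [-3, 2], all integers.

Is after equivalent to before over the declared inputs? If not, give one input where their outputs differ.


Take base=-5, step=3, limit=-2.
before: count = -3; delta = 560; ((base + 7) == max(-1, step)) -> false; count = -3; delta = -28; return 56
after: result = 14; count = -3; delta = -10; ((base + 7) == max(-1, step)) -> false; count = -50; delta = -216; return 432
56 vs 432 — the two versions disagree here.
verdict: not equivalent; witness: base=-5, step=3, limit=-2


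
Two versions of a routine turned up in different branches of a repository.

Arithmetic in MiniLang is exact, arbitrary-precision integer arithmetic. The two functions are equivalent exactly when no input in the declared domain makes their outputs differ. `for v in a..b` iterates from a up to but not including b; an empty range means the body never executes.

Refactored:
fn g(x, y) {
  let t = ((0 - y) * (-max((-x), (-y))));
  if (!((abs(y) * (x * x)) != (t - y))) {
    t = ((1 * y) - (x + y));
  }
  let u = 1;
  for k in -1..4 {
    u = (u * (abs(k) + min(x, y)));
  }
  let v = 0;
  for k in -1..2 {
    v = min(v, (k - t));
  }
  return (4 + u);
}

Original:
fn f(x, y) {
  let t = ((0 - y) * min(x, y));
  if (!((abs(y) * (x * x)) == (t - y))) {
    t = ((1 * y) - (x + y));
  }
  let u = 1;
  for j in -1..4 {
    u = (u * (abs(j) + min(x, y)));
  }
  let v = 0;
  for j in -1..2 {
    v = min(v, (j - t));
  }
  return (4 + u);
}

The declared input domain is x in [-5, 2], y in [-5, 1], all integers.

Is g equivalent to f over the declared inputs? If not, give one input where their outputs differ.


The one real change (`((abs(y) * (x * x)) == (t - y))` became `((abs(y) * (x * x)) != (t - y))`) has no effect anywhere in the declared ranges.
Spot check at x=1, y=-2 — f: t=-4, then (!((abs(y) * (x * x)) == (t - y))) is true, then t=-1, then u=1, then (j=-1), then u=-1, then (j=0), then u=2, then (j=1), then u=-2, then (j=2), then u=0, then (j=3), then u=0, then v=0, then (j=-1), then v=0, then (j=0), then v=0, then (j=1), then v=0, then returns 4. g: t=-4, then (!((abs(y) * (x * x)) != (t - y))) is false, then u=1, then (k=-1), then u=-1, then (k=0), then u=2, then (k=1), then u=-2, then (k=2), then u=0, then (k=3), then u=0, then v=0, then (k=-1), then v=0, then (k=0), then v=0, then (k=1), then v=0, then returns 4. Both give 4.
Sweeping the whole domain (56 inputs) finds no disagreement.
verdict: equivalent


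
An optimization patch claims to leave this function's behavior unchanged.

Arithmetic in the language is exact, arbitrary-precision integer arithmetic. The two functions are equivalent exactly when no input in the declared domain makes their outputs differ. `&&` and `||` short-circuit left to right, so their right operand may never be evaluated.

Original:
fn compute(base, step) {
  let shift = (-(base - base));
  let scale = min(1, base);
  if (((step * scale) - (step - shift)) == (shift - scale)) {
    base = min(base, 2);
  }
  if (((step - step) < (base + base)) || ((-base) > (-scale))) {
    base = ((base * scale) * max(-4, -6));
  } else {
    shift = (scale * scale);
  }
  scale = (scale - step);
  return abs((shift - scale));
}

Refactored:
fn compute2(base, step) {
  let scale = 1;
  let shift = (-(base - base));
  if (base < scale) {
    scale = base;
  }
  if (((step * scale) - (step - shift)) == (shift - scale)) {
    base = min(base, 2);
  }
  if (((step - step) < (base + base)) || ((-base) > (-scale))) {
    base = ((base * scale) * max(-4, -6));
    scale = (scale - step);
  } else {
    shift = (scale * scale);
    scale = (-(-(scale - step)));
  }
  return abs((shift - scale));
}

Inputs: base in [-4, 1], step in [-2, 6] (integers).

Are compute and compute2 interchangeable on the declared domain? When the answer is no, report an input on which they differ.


Changes here: statement counts differ; branching structure differs; min/max/abs usage differs; arithmetic usage differs; comparison usage differs; the full 54-point sweep finds no disagreement.
verdict: equivalent


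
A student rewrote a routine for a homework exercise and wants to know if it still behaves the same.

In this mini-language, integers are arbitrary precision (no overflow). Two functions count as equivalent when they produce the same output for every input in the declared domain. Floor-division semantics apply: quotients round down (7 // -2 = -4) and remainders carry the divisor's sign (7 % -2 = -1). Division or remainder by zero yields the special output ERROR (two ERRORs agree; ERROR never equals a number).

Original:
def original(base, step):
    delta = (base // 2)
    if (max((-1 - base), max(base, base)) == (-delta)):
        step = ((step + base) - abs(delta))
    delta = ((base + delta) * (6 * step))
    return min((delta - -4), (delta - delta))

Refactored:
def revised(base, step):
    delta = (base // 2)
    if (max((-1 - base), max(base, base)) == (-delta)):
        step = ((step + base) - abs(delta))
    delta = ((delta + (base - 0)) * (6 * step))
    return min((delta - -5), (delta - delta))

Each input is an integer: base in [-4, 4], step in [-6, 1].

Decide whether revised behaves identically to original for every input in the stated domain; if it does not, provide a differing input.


Evaluate both at base=-4, step=1.
original: delta=-2, then (max((-1 - base), max(base, base)) == (-delta)) is false, then delta=-36, then returns -32
revised: delta=-2, then (max((-1 - base), max(base, base)) == (-delta)) is false, then delta=-36, then returns -31
-32 != -31, so the rewrite changes behavior.
verdict: not equivalent; witness: base=-4, step=1


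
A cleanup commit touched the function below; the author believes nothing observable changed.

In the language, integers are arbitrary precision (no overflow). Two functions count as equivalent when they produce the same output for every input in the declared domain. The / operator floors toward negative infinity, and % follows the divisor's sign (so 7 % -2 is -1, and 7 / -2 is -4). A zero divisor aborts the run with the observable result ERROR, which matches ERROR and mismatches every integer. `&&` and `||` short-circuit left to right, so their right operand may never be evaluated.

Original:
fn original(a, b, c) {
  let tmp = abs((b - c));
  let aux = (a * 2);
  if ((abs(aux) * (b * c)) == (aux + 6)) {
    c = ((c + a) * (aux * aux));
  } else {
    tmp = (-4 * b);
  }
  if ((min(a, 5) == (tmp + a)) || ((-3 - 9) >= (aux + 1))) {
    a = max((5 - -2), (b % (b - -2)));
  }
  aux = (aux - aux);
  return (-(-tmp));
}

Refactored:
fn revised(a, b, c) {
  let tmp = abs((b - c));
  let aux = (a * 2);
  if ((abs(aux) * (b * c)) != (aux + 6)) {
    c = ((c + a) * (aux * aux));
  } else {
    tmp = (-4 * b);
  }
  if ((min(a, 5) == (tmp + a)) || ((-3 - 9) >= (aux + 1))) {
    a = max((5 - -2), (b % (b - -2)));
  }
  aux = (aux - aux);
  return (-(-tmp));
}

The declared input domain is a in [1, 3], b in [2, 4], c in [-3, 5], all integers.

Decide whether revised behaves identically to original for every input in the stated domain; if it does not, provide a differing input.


There is a counterexample at a=1, b=2, c=-3: -8 on one side, 5 on the other.
original: tmp=5, then aux=2, then ((abs(aux) * (b * c)) == (aux + 6)) is false, then tmp=-8, then ((min(a, 5) == (tmp + a)) || ((-3 - 9) >= (aux + 1))) is false, then aux=0, then returns -8
revised: tmp=5, then aux=2, then ((abs(aux) * (b * c)) != (aux + 6)) is true, then c=-8, then ((min(a, 5) == (tmp + a)) || ((-3 - 9) >= (aux + 1))) is false, then aux=0, then returns 5
verdict: not equivalent; witness: a=1, b=2, c=-3


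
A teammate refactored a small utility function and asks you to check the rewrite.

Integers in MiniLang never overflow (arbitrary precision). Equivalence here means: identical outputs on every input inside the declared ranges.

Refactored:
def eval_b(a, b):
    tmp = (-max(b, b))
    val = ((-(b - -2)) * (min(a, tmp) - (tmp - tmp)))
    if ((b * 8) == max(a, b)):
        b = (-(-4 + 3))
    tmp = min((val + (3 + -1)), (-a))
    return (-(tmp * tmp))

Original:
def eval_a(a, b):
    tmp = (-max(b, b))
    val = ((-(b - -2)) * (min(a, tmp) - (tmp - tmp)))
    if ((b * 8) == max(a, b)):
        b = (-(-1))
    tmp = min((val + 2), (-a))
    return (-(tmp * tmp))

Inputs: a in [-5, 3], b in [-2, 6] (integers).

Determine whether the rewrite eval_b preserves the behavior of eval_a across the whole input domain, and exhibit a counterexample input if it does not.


This is a faithful refactor — arithmetic usage differs, constant usage differs, but the computed results match everywhere.
One worked example (a=0, b=1) — eval_a: tmp becomes -1; next val becomes 3; next ((b * 8) == max(a, b)) evaluates to false; next tmp becomes 0; next final value 0; eval_b: tmp becomes -1; next val becomes 3; next ((b * 8) == max(a, b)) evaluates to false; next tmp becomes 0; next final value 0; agreement on 0.
Sweeping the whole domain (81 inputs) finds no disagreement.
verdict: equivalent


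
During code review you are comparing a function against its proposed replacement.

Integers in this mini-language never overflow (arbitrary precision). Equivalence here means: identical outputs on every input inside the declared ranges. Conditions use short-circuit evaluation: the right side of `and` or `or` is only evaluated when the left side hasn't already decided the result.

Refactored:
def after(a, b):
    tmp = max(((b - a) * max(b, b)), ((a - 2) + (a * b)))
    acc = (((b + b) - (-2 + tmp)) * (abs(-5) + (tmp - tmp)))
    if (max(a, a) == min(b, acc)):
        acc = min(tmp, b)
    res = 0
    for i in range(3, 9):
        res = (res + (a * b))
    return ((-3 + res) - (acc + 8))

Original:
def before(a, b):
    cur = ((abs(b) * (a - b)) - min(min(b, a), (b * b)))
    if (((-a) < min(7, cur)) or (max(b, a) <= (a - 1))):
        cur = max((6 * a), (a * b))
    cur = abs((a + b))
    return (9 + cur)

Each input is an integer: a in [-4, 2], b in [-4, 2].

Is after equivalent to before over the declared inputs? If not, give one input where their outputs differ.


a=-4, b=-4 yields 17 from before but 165 from after.
verdict: not equivalent; witness: a=-4, b=-4


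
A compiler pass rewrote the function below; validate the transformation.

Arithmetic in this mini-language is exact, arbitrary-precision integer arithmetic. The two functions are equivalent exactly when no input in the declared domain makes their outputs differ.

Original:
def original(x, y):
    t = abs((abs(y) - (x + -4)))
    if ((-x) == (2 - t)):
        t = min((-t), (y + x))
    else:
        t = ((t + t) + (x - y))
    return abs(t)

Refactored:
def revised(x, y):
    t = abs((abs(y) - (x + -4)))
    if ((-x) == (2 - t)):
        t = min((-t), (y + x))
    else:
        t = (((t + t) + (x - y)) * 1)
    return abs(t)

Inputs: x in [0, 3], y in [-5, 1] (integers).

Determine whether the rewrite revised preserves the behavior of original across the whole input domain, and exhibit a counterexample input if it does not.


Differences: constant usage differs; arithmetic usage differs — yet all 28 inputs agree.
verdict: equivalent


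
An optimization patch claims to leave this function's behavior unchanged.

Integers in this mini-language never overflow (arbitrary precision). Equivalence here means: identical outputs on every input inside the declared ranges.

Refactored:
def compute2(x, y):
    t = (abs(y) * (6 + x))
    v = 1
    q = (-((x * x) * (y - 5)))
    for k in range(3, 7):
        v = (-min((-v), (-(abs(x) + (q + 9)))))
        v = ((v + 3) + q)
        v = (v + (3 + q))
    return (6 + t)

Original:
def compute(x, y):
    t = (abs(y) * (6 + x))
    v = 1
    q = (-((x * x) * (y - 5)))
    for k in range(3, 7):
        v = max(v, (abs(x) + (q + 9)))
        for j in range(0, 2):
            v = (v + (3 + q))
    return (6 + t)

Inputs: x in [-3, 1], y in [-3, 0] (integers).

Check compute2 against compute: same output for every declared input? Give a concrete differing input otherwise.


The two versions differ — the changes include constant usage differs; loop structure differs; min/max/abs usage differs; arithmetic usage differs; local variable names differ.
Tracing x=0, y=-2: compute: t = 12; v = 1; q = 0; [k=3]; v = 9; [j=0]; v = 12; [j=1]; v = 15; [k=4]; v = 15; [j=0]; v = 18; [j=1]; v = 21; [k=5]; v = 21; [j=0]; v = 24; [j=1]; v = 27; [k=6]; v = 27; [j=0]; v = 30; [j=1]; v = 33; return 18 | compute2: t = 12; v = 1; q = 0; [k=3]; v = 9; v = 12; v = 15; [k=4]; v = 15; v = 18; v = 21; [k=5]; v = 21; v = 24; v = 27; [k=6]; v = 27; v = 30; v = 33; return 18 — matching result 18.
Every one of the 20 inputs gives matching results.
verdict: equivalent


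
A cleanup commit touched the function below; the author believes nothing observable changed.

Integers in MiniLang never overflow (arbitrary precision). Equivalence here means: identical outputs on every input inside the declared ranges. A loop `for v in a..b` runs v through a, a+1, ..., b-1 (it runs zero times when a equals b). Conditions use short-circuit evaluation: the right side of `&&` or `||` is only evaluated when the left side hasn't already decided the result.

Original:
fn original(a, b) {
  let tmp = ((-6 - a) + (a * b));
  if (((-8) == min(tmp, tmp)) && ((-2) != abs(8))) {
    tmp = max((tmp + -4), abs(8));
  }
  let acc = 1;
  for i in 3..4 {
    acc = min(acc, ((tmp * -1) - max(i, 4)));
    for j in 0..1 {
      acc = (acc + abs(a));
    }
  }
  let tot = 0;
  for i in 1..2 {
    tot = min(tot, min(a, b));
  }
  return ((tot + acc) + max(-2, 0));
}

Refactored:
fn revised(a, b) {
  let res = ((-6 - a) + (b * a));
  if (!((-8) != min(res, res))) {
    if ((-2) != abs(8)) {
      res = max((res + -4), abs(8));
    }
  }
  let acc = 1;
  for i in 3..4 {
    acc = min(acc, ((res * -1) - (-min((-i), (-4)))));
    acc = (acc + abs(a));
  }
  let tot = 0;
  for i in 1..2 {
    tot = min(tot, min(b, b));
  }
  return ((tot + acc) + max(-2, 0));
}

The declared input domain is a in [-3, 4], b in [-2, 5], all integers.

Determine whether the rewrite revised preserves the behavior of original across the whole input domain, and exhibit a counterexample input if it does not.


At a=-3, b=-2: original gives -7, revised gives -6.
verdict: not equivalent; witness: a=-3, b=-2


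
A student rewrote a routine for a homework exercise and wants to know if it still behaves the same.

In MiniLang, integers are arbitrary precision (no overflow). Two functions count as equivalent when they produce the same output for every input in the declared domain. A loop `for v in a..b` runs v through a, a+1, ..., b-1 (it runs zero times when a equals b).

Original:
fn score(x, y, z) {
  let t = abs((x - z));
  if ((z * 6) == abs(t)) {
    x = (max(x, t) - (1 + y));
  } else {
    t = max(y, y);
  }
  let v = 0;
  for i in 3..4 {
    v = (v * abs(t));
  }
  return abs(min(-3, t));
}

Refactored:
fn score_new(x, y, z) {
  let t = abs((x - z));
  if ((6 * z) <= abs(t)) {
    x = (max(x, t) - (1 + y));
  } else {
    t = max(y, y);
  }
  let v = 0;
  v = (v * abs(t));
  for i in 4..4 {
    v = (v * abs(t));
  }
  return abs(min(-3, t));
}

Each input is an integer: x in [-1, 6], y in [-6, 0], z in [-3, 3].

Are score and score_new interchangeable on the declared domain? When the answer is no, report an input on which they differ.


Run the pair on x=-1, y=-6, z=-3.
score: t := 2 | ((z * 6) == abs(t)): false | t := -6 | v := 0 | iter i=3: | v := 0 | result 6
score_new: t := 2 | ((6 * z) <= abs(t)): true | x := 7 | v := 0 | v := 0 | loop over i: empty range | result 3
6 and 3 differ, so these are not the same function on this domain.
verdict: not equivalent; witness: x=-1, y=-6, z=-3


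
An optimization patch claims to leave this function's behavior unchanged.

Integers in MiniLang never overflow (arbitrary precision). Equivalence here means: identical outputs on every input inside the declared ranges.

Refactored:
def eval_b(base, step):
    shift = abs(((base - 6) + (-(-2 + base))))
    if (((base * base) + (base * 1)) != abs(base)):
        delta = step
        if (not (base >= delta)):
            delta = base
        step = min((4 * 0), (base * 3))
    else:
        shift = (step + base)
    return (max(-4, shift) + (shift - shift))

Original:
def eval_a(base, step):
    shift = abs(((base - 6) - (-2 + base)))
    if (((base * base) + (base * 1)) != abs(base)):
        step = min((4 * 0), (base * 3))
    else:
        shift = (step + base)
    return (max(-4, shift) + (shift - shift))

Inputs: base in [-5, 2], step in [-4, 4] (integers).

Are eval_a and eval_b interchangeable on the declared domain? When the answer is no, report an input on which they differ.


Behavior is preserved: although local variable names differ; also comparison usage differs; also branching structure differs; also boolean connective usage differs; also arithmetic usage differs; also statement counts differ, the outputs never diverge.
As a probe, take base=-2, step=0: eval_a runs shift becomes 4; next (((base * base) + (base * 1)) != abs(base)) evaluates to false; next shift becomes -2; next final value -2; eval_b runs shift becomes 4; next (((base * base) + (base * 1)) != abs(base)) evaluates to false; next shift becomes -2; next final value -2; both end at -2.
An exhaustive pass over the 72 declared inputs shows identical outputs.
verdict: equivalent


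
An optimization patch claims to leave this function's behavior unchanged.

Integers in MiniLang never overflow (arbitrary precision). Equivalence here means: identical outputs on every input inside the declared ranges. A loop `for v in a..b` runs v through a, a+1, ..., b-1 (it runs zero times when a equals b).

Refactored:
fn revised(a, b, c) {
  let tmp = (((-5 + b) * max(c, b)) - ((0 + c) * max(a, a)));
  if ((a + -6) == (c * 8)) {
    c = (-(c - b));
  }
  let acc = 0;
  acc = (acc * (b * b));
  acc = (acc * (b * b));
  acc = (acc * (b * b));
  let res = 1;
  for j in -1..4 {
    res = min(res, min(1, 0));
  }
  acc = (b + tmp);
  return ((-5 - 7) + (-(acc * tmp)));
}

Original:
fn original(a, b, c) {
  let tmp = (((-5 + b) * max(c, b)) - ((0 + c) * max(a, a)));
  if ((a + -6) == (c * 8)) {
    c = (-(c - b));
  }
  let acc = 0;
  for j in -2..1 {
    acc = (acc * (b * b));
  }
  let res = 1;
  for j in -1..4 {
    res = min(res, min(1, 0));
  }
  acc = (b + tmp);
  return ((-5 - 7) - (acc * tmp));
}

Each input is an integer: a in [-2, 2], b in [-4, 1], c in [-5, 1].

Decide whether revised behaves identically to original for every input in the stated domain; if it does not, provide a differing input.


The two versions differ — the changes include arithmetic usage differs, statement counts differ, loop structure differs.
Tracing a=0, b=-1, c=-2: original: tmp=6, then ((a + -6) == (c * 8)) is false, then acc=0, then (j=-2), then acc=0, then (j=-1), then acc=0, then (j=0), then acc=0, then res=1, then (j=-1), then res=0, then (j=0), then res=0, then (j=1), then res=0, then (j=2), then res=0, then (j=3), then res=0, then acc=5, then returns -42 | revised: tmp=6, then ((a + -6) == (c * 8)) is false, then acc=0, then acc=0, then acc=0, then acc=0, then res=1, then (j=-1), then res=0, then (j=0), then res=0, then (j=1), then res=0, then (j=2), then res=0, then (j=3), then res=0, then acc=5, then returns -42 — matching result -42.
Across all 210 domain points the two functions coincide.
verdict: equivalent


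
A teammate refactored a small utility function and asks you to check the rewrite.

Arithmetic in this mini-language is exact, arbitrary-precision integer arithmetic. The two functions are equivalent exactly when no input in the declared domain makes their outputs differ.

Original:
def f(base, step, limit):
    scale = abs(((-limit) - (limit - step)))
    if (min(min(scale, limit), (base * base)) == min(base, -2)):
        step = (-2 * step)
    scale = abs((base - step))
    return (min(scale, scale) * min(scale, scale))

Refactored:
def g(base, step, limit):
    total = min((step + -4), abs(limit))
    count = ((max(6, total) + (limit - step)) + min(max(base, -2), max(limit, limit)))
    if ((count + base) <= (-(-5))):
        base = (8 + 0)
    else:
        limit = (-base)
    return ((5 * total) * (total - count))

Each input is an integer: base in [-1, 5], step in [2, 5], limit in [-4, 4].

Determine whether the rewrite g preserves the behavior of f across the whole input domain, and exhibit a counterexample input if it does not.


Not equivalent: base=-1, step=2, limit=-4 separates them (9 vs -20).
f: scale becomes 10; next (min(min(scale, limit), (base * base)) == min(base, -2)) evaluates to false; next scale becomes 3; next final value 9
g: total becomes -2; next count becomes -4; next ((count + base) <= (-(-5))) evaluates to true; next base becomes 8; next final value -20
verdict: not equivalent; witness: base=-1, step=2, limit=-4


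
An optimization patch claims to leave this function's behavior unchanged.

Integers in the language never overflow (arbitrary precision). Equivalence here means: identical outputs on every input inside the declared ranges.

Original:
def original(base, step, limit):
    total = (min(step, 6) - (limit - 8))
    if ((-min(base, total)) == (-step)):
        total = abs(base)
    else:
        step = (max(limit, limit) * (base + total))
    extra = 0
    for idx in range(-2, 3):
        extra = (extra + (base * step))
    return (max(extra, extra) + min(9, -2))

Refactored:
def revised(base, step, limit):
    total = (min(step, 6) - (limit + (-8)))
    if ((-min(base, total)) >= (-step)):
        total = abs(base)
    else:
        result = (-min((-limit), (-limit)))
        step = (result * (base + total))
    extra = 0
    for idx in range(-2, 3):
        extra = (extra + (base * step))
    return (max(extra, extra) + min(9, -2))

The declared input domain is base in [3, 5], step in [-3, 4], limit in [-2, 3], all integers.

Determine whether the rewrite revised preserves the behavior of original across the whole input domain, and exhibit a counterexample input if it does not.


Consider the input base=3, step=4, limit=-2.
original: total becomes 14; next ((-min(base, total)) == (-step)) evaluates to false; next step becomes -34; next extra becomes 0; next at idx=-2:; next extra becomes -102; next at idx=-1:; next extra becomes -204; next at idx=0:; next extra becomes -306; next at idx=1:; next extra becomes -408; next at idx=2:; next extra becomes -510; next final value -512
revised: total becomes 14; next ((-min(base, total)) >= (-step)) evaluates to true; next total becomes 3; next extra becomes 0; next at idx=-2:; next extra becomes 12; next at idx=-1:; next extra becomes 24; next at idx=0:; next extra becomes 36; next at idx=1:; next extra becomes 48; next at idx=2:; next extra becomes 60; next final value 58
-512 and 58 differ, so these are not the same function on this domain.
verdict: not equivalent; witness: base=3, step=4, limit=-2


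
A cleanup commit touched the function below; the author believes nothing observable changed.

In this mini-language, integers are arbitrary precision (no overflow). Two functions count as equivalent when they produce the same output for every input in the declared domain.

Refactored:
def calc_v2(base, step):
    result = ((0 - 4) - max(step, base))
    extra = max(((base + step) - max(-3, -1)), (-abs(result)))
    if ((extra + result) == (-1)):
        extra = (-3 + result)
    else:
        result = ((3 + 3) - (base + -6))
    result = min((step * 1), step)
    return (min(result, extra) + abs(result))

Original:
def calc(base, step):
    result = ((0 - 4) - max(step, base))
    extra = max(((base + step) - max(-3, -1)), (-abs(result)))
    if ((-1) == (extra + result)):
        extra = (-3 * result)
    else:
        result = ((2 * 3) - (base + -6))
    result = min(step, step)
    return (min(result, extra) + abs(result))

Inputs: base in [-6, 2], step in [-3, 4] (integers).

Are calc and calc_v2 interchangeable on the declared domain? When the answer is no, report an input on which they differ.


Try base=2, step=2.
calc: result becomes -6; next extra becomes 5; next ((-1) == (extra + result)) evaluates to true; next extra becomes 18; next result becomes 2; next final value 4
calc_v2: result becomes -6; next extra becomes 5; next ((extra + result) == (-1)) evaluates to true; next extra becomes -9; next result becomes 2; next final value -7
4 against -7: the behavior changed.
verdict: not equivalent; witness: base=2, step=2


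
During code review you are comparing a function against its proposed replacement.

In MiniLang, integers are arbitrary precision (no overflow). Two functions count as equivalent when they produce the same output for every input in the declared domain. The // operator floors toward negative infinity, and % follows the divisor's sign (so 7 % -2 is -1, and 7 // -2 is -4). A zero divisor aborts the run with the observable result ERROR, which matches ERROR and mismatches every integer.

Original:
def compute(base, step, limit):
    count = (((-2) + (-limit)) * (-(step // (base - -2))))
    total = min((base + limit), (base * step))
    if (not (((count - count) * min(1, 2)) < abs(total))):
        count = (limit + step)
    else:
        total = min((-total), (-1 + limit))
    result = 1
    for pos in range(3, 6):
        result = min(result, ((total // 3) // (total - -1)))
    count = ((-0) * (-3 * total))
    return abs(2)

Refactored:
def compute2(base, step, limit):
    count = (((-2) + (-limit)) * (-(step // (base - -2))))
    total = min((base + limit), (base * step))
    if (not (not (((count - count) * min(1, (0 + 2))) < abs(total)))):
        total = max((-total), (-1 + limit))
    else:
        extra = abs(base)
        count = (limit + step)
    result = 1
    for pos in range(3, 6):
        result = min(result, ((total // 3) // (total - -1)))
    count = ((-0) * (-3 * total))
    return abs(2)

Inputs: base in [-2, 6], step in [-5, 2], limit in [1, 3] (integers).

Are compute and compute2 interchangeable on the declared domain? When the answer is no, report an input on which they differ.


Run the pair on base=-1, step=-5, limit=2.
compute: count := -20 | total := 1 | (not (((count - count) * min(1, 2)) < abs(total))): false | total := -1 | result := 1 | iter pos=3: | divide-by-zero, output ERROR
compute2: count := -20 | total := 1 | (not (not (((count - count) * min(1, (0 + 2))) < abs(total)))): true | total := 1 | result := 1 | iter pos=3: | result := 0 | iter pos=4: | result := 0 | iter pos=5: | result := 0 | count := 0 | result 2
ERROR against 2: the behavior changed.
verdict: not equivalent; witness: base=-1, step=-5, limit=2


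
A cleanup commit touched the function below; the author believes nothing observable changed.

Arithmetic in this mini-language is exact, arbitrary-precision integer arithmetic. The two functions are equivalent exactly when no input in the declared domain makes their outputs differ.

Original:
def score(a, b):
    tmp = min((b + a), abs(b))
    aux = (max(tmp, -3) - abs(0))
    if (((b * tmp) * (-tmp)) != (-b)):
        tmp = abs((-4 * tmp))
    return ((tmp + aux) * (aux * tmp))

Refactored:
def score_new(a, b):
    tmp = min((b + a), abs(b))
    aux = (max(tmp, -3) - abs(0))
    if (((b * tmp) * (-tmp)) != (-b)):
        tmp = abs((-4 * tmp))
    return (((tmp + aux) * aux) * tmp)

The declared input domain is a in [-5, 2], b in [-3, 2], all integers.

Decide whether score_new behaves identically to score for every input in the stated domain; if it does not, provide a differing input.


Behavior is preserved: although same computation, different form, the outputs never diverge.
Spot check at a=-1, b=0 — score: tmp=-1, then aux=-1, then (((b * tmp) * (-tmp)) != (-b)) is false, then returns -2. score_new: tmp=-1, then aux=-1, then (((b * tmp) * (-tmp)) != (-b)) is false, then returns -2. Both give -2.
Every one of the 48 inputs gives matching results.
verdict: equivalent


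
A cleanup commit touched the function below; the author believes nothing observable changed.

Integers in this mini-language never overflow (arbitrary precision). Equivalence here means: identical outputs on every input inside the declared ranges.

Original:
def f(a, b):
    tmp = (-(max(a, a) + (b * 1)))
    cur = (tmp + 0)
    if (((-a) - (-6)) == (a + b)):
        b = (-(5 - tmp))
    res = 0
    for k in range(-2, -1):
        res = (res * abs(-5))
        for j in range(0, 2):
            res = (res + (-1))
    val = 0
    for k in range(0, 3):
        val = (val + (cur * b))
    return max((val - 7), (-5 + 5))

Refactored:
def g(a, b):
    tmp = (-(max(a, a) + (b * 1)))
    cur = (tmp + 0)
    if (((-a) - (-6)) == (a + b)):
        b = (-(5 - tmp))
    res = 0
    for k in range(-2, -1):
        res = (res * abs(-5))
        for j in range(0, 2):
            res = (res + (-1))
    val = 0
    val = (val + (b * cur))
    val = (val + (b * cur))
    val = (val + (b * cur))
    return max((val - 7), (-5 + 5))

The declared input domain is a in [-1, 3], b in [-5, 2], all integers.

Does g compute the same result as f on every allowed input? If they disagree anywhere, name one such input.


The two versions differ — the changes include loop structure differs, statement counts differ, arithmetic usage differs.
Tracing a=1, b=-5: f: tmp = 4; cur = 4; (((-a) - (-6)) == (a + b)) -> false; res = 0; [k=-2]; res = 0; [j=0]; res = -1; [j=1]; res = -2; val = 0; [k=0]; val = -20; [k=1]; val = -40; [k=2]; val = -60; return 0 | g: tmp = 4; cur = 4; (((-a) - (-6)) == (a + b)) -> false; res = 0; [k=-2]; res = 0; [j=0]; res = -1; [j=1]; res = -2; val = 0; val = -20; val = -40; val = -60; return 0 — matching result 0.
An exhaustive pass over the 40 declared inputs shows identical outputs.
verdict: equivalent
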